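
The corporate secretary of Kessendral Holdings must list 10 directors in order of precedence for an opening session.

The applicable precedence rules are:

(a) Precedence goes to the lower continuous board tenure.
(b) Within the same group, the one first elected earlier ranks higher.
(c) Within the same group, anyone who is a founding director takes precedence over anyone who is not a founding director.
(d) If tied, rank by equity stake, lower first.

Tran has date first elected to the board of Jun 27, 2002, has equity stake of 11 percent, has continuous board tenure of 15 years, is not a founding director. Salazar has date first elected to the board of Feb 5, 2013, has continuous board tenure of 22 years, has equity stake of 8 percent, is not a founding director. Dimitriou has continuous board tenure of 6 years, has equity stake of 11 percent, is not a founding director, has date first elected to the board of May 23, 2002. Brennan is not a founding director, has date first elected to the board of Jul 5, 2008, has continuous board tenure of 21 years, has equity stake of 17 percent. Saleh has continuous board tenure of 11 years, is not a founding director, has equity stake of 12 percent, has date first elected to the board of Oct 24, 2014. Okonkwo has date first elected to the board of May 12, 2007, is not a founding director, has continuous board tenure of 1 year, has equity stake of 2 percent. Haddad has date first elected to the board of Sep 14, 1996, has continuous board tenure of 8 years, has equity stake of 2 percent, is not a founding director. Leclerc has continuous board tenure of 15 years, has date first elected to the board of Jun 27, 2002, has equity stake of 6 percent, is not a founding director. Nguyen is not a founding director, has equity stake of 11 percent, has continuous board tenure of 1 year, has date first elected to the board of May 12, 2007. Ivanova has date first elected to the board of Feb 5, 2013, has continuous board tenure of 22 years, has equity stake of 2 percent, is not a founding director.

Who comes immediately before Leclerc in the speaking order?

Saleh

By continuous board tenure (lower first): Okonkwo and Nguyen (both 1 year); then Dimitriou (6 years); then Haddad (8 years); then Saleh (11 years); then Leclerc and Tran (both 15 years); then Brennan (21 years); then Ivanova and Salazar (both 22 years).
Okonkwo and Nguyen both have date first elected to the board May 12, 2007, so the next rule applies.
Okonkwo and Nguyen are each not a founding director, so the next rule applies.
Among Okonkwo and Nguyen, by equity stake (lower first): Okonkwo (2 percent) before Nguyen (11 percent).
Leclerc and Tran both have date first elected to the board Jun 27, 2002, so the next rule applies.
Leclerc and Tran are each not a founding director, so the next rule applies.
Among Leclerc and Tran, by equity stake (lower first): Leclerc (6 percent) before Tran (11 percent).
Ivanova and Salazar both have date first elected to the board Feb 5, 2013, so the next rule applies.
Ivanova and Salazar are each not a founding director, so the next rule applies.
Among Ivanova and Salazar, by equity stake (lower first): Ivanova (2 percent) before Salazar (8 percent).
Order: Okonkwo, Nguyen, Dimitriou, Haddad, Saleh, Leclerc, Tran, Brennan, Ivanova, Salazar.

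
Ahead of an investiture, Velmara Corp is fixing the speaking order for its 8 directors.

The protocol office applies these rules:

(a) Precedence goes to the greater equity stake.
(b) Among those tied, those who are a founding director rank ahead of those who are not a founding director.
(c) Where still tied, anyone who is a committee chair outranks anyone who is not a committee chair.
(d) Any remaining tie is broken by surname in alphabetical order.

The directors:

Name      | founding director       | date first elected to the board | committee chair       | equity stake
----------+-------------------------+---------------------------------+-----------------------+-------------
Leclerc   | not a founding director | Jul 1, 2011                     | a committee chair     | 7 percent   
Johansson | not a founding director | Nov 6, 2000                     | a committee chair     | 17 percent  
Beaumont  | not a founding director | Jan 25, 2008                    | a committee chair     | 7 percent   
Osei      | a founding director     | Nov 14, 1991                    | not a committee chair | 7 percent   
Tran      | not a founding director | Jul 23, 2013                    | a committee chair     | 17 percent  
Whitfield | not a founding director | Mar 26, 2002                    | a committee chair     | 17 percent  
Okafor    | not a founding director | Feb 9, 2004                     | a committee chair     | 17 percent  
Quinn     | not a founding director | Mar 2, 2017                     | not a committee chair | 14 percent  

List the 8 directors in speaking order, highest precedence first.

By equity stake (higher first): Johansson, Okafor, Tran and Whitfield (each 17 percent); then Quinn (14 percent); then Osei, Beaumont and Leclerc (each 7 percent).
Johansson, Okafor, Tran and Whitfield are each not a founding director, so the next rule applies.
Johansson, Okafor, Tran and Whitfield are each a committee chair, so the next rule applies.
Among Johansson, Okafor, Tran and Whitfield, alphabetically by surname: Johansson before Okafor before Tran before Whitfield.
Among Osei, Beaumont and Leclerc, a founding director before not a founding director: Osei (a founding director) before Beaumont and Leclerc (not a founding director).
Beaumont and Leclerc are each a committee chair, so the next rule applies.
Among Beaumont and Leclerc, alphabetically by surname: Beaumont before Leclerc.
Full order: Johansson, Okafor, Tran, Whitfield, Quinn, Osei, Beaumont, Leclerc.

Johansson, Okafor, Tran, Whitfield, Quinn, Osei, Beaumont, Leclerc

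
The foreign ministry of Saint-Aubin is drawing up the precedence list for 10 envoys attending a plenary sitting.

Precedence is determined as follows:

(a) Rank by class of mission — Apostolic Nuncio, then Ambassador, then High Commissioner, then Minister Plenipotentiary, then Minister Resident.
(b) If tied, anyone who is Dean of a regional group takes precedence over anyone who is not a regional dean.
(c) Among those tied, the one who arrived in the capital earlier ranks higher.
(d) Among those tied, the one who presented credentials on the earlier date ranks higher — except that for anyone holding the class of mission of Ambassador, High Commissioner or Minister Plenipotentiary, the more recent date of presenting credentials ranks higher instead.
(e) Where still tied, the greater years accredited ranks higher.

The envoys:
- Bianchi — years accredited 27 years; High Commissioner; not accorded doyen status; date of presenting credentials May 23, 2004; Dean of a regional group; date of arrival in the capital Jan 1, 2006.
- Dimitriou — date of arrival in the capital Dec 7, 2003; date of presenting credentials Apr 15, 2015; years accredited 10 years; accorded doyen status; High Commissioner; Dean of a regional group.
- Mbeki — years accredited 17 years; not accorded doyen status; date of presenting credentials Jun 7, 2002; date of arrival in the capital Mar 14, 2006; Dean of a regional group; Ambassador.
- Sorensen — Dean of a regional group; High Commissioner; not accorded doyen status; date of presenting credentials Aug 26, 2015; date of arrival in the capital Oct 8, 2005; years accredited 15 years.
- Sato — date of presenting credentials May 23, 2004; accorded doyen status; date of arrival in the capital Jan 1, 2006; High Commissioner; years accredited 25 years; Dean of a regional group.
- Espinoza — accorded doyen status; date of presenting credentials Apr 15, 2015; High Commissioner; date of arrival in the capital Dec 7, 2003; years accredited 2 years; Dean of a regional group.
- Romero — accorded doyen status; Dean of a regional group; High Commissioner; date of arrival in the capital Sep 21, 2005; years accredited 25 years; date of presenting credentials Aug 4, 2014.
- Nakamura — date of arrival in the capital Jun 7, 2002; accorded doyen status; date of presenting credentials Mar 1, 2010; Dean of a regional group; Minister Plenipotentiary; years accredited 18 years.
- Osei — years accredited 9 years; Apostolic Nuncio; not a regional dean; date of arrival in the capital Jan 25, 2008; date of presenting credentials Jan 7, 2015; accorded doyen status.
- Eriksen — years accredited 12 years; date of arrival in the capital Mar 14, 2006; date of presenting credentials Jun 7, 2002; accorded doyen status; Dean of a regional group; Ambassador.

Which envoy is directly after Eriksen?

Dimitriou

By class of mission: Osei (Apostolic Nuncio); then Mbeki and Eriksen (Ambassador); then Dimitriou, Espinoza, Romero, Sorensen, Bianchi and Sato (High Commissioner); then Nakamura (Minister Plenipotentiary).
Mbeki and Eriksen are each Dean of a regional group, so the next rule applies.
Mbeki and Eriksen both have date of arrival in the capital Mar 14, 2006, so the next rule applies.
Mbeki and Eriksen both have date of presenting credentials Jun 7, 2002, so the next rule applies.
Among Mbeki and Eriksen, by years accredited (higher first): Mbeki (17 years) before Eriksen (12 years).
Dimitriou, Espinoza, Romero, Sorensen, Bianchi and Sato are each Dean of a regional group, so the next rule applies.
Among Dimitriou, Espinoza, Romero, Sorensen, Bianchi and Sato, by date of arrival in the capital (earlier first): Dimitriou and Espinoza (Dec 7, 2003) before Romero (Sep 21, 2005) before Sorensen (Oct 8, 2005) before Bianchi and Sato (Jan 1, 2006).
Dimitriou and Espinoza both have date of presenting credentials Apr 15, 2015, so the next rule applies.
Among Dimitriou and Espinoza, by years accredited (higher first): Dimitriou (10 years) before Espinoza (2 years).
Bianchi and Sato both have date of presenting credentials May 23, 2004, so the next rule applies.
Among Bianchi and Sato, by years accredited (higher first): Bianchi (27 years) before Sato (25 years).
Order: Osei, Mbeki, Eriksen, Dimitriou, Espinoza, Romero, Sorensen, Bianchi, Sato, Nakamura.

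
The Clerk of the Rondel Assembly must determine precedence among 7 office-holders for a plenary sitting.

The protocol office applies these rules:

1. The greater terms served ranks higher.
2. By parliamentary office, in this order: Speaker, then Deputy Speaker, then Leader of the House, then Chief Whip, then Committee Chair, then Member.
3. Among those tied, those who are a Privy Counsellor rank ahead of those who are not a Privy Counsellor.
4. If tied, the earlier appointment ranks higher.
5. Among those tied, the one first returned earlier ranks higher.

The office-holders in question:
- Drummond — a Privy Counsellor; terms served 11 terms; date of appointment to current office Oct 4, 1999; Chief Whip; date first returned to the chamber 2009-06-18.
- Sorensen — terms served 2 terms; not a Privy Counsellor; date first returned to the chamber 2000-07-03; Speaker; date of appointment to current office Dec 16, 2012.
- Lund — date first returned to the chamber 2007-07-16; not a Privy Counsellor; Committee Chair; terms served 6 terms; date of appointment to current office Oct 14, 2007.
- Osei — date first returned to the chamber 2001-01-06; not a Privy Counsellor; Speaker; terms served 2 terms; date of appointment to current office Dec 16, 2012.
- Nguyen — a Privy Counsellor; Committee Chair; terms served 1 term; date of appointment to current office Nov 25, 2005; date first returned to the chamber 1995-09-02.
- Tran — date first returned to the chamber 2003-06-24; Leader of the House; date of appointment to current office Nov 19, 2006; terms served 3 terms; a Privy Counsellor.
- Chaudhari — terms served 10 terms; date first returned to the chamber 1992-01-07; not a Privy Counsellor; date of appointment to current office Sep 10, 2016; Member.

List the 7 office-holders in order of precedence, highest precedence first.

By terms served (higher first): Drummond (11 terms); then Chaudhari (10 terms); then Lund (6 terms); then Tran (3 terms); then Sorensen and Osei (both 2 terms); then Nguyen (1 term).
Sorensen and Osei are each Speaker, so the next rule applies.
Sorensen and Osei are each not a Privy Counsellor, so the next rule applies.
Sorensen and Osei both have date of appointment to current office Dec 16, 2012, so the next rule applies.
Among Sorensen and Osei, by date first returned to the chamber (earlier first): Sorensen (2000-07-03) before Osei (2001-01-06).
Full order: Drummond, Chaudhari, Lund, Tran, Sorensen, Osei, Nguyen.

Drummond, Chaudhari, Lund, Tran, Sorensen, Osei, Nguyen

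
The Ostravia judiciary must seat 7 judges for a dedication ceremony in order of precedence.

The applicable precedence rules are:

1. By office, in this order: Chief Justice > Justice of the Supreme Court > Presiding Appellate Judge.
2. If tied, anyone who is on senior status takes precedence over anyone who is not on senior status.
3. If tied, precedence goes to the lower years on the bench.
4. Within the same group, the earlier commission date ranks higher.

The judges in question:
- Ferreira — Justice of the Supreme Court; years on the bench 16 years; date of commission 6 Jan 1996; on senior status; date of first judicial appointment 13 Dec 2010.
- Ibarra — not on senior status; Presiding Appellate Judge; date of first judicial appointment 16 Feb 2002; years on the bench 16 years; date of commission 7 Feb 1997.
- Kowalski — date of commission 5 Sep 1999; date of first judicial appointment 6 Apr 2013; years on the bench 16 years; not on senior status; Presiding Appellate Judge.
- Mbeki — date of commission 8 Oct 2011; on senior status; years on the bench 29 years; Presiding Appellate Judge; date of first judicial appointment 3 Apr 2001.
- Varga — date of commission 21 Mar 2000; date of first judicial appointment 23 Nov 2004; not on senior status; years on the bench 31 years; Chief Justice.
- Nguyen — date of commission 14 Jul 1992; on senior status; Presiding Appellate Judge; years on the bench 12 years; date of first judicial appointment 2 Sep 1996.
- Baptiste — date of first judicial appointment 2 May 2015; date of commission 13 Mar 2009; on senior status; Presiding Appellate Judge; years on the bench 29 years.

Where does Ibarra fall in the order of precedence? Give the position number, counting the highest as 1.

6

By office: Varga (Chief Justice); then Ferreira (Justice of the Supreme Court); then Nguyen, Baptiste, Mbeki, Ibarra and Kowalski (Presiding Appellate Judge).
Among Nguyen, Baptiste, Mbeki, Ibarra and Kowalski, on senior status before not on senior status: Nguyen, Baptiste and Mbeki (on senior status) before Ibarra and Kowalski (not on senior status).
Among Nguyen, Baptiste and Mbeki, by years on the bench (lower first): Nguyen (12 years) before Baptiste and Mbeki (29 years).
Among Baptiste and Mbeki, by date of commission (earlier first): Baptiste (13 Mar 2009) before Mbeki (8 Oct 2011).
Ibarra and Kowalski both have years on the bench 16 years, so the next rule applies.
Among Ibarra and Kowalski, by date of commission (earlier first): Ibarra (7 Feb 1997) before Kowalski (5 Sep 1999).
Order: Varga, Ferreira, Nguyen, Baptiste, Mbeki, Ibarra, Kowalski. So position 6.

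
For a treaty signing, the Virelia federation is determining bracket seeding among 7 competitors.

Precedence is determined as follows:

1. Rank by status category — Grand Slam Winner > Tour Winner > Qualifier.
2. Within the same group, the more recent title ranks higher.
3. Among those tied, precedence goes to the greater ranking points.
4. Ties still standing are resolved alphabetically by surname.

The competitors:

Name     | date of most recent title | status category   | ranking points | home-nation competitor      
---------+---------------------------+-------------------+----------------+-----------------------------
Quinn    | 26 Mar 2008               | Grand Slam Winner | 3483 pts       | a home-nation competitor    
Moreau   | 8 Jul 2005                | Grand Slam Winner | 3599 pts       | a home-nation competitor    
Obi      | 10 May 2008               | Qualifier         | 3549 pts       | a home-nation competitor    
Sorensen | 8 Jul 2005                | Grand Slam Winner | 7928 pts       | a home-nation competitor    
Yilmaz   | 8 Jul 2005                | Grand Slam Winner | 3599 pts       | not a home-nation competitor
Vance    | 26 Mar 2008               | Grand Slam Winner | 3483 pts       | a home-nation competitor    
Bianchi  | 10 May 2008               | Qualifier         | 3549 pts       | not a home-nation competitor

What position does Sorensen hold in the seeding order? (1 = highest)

3

By status category: Quinn, Vance, Sorensen, Moreau and Yilmaz (Grand Slam Winner); then Bianchi and Obi (Qualifier).
Among Quinn, Vance, Sorensen, Moreau and Yilmaz, by date of most recent title (later first): Quinn and Vance (26 Mar 2008) before Sorensen, Moreau and Yilmaz (8 Jul 2005).
Quinn and Vance both have ranking points 3483 pts, so the next rule applies.
Among Quinn and Vance, alphabetically by surname: Quinn before Vance.
Among Sorensen, Moreau and Yilmaz, by ranking points (higher first): Sorensen (7928 pts) before Moreau and Yilmaz (3599 pts).
Among Moreau and Yilmaz, alphabetically by surname: Moreau before Yilmaz.
Bianchi and Obi both have date of most recent title 10 May 2008, so the next rule applies.
Bianchi and Obi both have ranking points 3549 pts, so the next rule applies.
Among Bianchi and Obi, alphabetically by surname: Bianchi before Obi.
Order: Quinn, Vance, Sorensen, Moreau, Yilmaz, Bianchi, Obi. So position 3.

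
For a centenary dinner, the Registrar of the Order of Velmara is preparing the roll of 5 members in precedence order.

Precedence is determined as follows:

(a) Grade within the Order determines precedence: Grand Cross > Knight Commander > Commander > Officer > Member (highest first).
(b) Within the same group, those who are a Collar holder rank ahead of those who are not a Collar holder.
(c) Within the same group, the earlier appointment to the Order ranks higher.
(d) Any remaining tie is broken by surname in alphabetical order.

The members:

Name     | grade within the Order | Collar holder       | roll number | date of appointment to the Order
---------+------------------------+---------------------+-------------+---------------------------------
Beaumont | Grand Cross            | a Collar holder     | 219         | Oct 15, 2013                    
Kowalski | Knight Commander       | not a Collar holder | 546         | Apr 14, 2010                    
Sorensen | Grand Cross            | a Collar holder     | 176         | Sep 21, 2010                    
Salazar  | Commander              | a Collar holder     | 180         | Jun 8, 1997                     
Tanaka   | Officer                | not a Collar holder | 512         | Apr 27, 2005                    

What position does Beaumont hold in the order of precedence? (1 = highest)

2

By grade within the Order: Sorensen and Beaumont (Grand Cross); then Kowalski (Knight Commander); then Salazar (Commander); then Tanaka (Officer).
Sorensen and Beaumont are each a Collar holder, so the next rule applies.
Among Sorensen and Beaumont, by date of appointment to the Order (earlier first): Sorensen (Sep 21, 2010) before Beaumont (Oct 15, 2013).
Order: Sorensen, Beaumont, Kowalski, Salazar, Tanaka. So position 2.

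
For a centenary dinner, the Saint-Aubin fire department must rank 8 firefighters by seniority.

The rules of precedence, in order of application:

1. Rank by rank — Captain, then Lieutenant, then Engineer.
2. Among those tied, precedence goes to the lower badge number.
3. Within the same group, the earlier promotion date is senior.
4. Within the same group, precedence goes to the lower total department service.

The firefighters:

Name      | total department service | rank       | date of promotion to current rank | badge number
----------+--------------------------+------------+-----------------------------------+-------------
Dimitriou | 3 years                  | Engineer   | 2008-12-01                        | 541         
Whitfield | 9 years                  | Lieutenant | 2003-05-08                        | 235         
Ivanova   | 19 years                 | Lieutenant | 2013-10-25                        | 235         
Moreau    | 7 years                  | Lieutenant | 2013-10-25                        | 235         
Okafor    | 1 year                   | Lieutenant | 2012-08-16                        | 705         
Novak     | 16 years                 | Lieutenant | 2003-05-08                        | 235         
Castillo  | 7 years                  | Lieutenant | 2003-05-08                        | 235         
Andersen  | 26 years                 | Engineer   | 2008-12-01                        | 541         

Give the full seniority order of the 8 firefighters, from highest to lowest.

Castillo, Whitfield, Novak, Moreau, Ivanova, Okafor, Dimitriou, Andersen

By rank: Castillo, Whitfield, Novak, Moreau, Ivanova and Okafor (Lieutenant); then Dimitriou and Andersen (Engineer).
Among Castillo, Whitfield, Novak, Moreau, Ivanova and Okafor, by badge number (lower first): Castillo, Whitfield, Novak, Moreau and Ivanova (235) before Okafor (705).
Among Castillo, Whitfield, Novak, Moreau and Ivanova, by date of promotion to current rank (earlier first): Castillo, Whitfield and Novak (2003-05-08) before Moreau and Ivanova (2013-10-25).
Among Castillo, Whitfield and Novak, by total department service (lower first): Castillo (7 years) before Whitfield (9 years) before Novak (16 years).
Among Moreau and Ivanova, by total department service (lower first): Moreau (7 years) before Ivanova (19 years).
Dimitriou and Andersen both have badge number 541, so the next rule applies.
Dimitriou and Andersen both have date of promotion to current rank 2008-12-01, so the next rule applies.
Among Dimitriou and Andersen, by total department service (lower first): Dimitriou (3 years) before Andersen (26 years).
Full order: Castillo, Whitfield, Novak, Moreau, Ivanova, Okafor, Dimitriou, Andersen.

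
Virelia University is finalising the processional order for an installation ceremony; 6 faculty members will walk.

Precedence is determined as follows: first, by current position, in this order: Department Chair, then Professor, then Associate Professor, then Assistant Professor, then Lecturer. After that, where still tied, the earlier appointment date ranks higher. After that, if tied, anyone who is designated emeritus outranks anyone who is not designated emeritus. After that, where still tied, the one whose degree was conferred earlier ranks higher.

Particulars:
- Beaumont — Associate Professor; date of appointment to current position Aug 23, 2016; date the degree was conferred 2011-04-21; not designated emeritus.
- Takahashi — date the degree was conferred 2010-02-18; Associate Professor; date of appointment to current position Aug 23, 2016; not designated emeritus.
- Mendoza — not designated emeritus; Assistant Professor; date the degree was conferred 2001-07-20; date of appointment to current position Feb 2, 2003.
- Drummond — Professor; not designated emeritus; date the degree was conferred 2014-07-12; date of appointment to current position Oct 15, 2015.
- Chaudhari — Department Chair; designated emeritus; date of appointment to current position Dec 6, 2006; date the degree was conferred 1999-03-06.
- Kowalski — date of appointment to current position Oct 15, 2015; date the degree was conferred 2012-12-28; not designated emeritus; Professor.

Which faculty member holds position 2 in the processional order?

By current position: Chaudhari (Department Chair); then Kowalski and Drummond (Professor); then Takahashi and Beaumont (Associate Professor); then Mendoza (Assistant Professor).
Kowalski and Drummond both have date of appointment to current position Oct 15, 2015, so the next rule applies.
Kowalski and Drummond are each not designated emeritus, so the next rule applies.
Among Kowalski and Drummond, by date the degree was conferred (earlier first): Kowalski (2012-12-28) before Drummond (2014-07-12).
Takahashi and Beaumont both have date of appointment to current position Aug 23, 2016, so the next rule applies.
Takahashi and Beaumont are each not designated emeritus, so the next rule applies.
Among Takahashi and Beaumont, by date the degree was conferred (earlier first): Takahashi (2010-02-18) before Beaumont (2011-04-21).
Order: Chaudhari, Kowalski, Drummond, Takahashi, Beaumont, Mendoza.

Kowalski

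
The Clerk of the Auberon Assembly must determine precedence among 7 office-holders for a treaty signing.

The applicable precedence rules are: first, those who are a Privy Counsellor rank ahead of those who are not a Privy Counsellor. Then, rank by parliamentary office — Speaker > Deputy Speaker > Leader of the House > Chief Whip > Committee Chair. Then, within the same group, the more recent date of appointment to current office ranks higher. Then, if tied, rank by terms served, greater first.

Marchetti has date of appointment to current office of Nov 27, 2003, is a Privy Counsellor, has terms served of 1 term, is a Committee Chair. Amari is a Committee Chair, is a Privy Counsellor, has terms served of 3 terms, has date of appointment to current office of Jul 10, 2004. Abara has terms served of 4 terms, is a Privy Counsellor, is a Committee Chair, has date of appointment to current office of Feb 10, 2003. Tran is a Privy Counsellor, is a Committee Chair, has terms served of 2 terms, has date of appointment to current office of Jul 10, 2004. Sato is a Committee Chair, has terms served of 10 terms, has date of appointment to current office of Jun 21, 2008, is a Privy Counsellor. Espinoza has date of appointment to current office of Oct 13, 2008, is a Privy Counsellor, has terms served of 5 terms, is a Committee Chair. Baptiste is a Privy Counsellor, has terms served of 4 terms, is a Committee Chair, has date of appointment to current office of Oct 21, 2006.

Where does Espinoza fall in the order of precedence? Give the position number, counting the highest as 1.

1

By the first rule: Espinoza, Sato, Baptiste, Amari, Tran, Marchetti and Abara (each a Privy Counsellor).
Espinoza, Sato, Baptiste, Amari, Tran, Marchetti and Abara are each Committee Chair, so the next rule applies.
Among Espinoza, Sato, Baptiste, Amari, Tran, Marchetti and Abara, by date of appointment to current office (later first): Espinoza (Oct 13, 2008) before Sato (Jun 21, 2008) before Baptiste (Oct 21, 2006) before Amari and Tran (Jul 10, 2004) before Marchetti (Nov 27, 2003) before Abara (Feb 10, 2003).
Among Amari and Tran, by terms served (higher first): Amari (3 terms) before Tran (2 terms).
Order: Espinoza, Sato, Baptiste, Amari, Tran, Marchetti, Abara. So position 1.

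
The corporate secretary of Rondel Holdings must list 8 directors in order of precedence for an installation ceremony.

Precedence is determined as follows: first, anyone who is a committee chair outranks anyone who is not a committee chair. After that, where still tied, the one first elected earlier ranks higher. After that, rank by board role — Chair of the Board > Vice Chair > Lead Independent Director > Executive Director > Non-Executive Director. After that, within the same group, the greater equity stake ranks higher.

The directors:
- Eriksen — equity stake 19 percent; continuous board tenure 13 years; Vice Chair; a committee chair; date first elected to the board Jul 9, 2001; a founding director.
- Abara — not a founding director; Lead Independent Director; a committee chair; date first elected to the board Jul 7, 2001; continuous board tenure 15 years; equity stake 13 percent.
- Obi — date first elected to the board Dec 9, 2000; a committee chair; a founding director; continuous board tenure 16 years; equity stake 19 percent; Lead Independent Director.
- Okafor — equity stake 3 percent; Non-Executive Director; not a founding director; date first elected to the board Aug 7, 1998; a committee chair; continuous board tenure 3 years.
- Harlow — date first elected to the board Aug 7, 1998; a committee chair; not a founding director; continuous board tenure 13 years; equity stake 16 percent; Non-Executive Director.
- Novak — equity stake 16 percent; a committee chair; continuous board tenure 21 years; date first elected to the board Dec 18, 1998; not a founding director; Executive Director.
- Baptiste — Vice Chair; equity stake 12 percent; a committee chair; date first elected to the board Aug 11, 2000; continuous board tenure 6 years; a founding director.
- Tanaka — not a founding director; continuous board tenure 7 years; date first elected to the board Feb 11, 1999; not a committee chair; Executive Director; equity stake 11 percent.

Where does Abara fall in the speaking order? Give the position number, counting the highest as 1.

By the first rule: Harlow, Okafor, Novak, Baptiste, Obi, Abara and Eriksen (each a committee chair); then Tanaka (not a committee chair).
Among Harlow, Okafor, Novak, Baptiste, Obi, Abara and Eriksen, by date first elected to the board (earlier first): Harlow and Okafor (Aug 7, 1998) before Novak (Dec 18, 1998) before Baptiste (Aug 11, 2000) before Obi (Dec 9, 2000) before Abara (Jul 7, 2001) before Eriksen (Jul 9, 2001).
Harlow and Okafor are each Non-Executive Director, so the next rule applies.
Among Harlow and Okafor, by equity stake (higher first): Harlow (16 percent) before Okafor (3 percent).
Order: Harlow, Okafor, Novak, Baptiste, Obi, Abara, Eriksen, Tanaka. So position 6.

6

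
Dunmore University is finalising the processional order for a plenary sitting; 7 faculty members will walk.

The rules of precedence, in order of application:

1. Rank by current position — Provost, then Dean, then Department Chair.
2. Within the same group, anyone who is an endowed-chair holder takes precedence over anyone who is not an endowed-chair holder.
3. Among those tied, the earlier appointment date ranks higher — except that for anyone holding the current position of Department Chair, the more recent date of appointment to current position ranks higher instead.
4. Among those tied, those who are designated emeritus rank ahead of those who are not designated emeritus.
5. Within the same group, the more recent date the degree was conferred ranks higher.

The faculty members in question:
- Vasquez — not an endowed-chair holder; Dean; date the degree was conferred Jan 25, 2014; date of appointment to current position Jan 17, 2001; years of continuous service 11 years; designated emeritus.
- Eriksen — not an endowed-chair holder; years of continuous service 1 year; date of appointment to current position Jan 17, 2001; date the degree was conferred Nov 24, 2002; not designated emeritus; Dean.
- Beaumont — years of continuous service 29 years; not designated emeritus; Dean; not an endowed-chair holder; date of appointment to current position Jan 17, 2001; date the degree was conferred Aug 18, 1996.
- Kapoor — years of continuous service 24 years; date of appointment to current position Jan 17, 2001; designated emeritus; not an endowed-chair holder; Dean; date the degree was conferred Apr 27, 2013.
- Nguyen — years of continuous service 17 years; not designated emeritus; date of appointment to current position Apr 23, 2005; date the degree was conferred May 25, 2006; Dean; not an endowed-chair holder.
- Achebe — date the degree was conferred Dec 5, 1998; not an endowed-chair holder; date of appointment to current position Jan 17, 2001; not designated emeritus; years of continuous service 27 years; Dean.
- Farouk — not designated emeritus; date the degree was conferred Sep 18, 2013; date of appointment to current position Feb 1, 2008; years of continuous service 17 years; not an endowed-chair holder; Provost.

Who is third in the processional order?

By current position: Farouk (Provost); then Vasquez, Kapoor, Eriksen, Achebe, Beaumont and Nguyen (Dean).
Vasquez, Kapoor, Eriksen, Achebe, Beaumont and Nguyen are each not an endowed-chair holder, so the next rule applies.
Among Vasquez, Kapoor, Eriksen, Achebe, Beaumont and Nguyen, by date of appointment to current position (earlier first): Vasquez, Kapoor, Eriksen, Achebe and Beaumont (Jan 17, 2001) before Nguyen (Apr 23, 2005).
Among Vasquez, Kapoor, Eriksen, Achebe and Beaumont, designated emeritus before not designated emeritus: Vasquez and Kapoor (designated emeritus) before Eriksen, Achebe and Beaumont (not designated emeritus).
Among Vasquez and Kapoor, by date the degree was conferred (later first): Vasquez (Jan 25, 2014) before Kapoor (Apr 27, 2013).
Among Eriksen, Achebe and Beaumont, by date the degree was conferred (later first): Eriksen (Nov 24, 2002) before Achebe (Dec 5, 1998) before Beaumont (Aug 18, 1996).
Order: Farouk, Vasquez, Kapoor, Eriksen, Achebe, Beaumont, Nguyen.

Kapoor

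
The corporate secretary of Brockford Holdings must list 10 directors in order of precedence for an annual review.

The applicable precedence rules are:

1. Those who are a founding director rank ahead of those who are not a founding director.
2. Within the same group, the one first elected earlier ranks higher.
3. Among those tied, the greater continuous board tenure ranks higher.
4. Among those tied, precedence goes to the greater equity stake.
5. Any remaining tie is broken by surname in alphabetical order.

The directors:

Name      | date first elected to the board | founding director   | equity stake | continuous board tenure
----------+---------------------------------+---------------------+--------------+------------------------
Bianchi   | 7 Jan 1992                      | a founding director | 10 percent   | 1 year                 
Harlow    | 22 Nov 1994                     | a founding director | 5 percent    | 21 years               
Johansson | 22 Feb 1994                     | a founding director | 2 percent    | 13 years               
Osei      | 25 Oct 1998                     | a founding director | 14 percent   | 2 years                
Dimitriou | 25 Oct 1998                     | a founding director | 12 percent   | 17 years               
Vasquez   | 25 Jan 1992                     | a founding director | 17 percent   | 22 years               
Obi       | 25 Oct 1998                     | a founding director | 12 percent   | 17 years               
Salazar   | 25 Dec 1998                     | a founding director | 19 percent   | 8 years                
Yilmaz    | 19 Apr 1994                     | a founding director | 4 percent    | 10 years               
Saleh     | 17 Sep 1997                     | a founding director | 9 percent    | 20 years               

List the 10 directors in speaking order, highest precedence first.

By the first rule: Bianchi, Vasquez, Johansson, Yilmaz, Harlow, Saleh, Dimitriou, Obi, Osei and Salazar (each a founding director).
Among Bianchi, Vasquez, Johansson, Yilmaz, Harlow, Saleh, Dimitriou, Obi, Osei and Salazar, by date first elected to the board (earlier first): Bianchi (7 Jan 1992) before Vasquez (25 Jan 1992) before Johansson (22 Feb 1994) before Yilmaz (19 Apr 1994) before Harlow (22 Nov 1994) before Saleh (17 Sep 1997) before Dimitriou, Obi and Osei (25 Oct 1998) before Salazar (25 Dec 1998).
Among Dimitriou, Obi and Osei, by continuous board tenure (higher first): Dimitriou and Obi (17 years) before Osei (2 years).
Dimitriou and Obi both have equity stake 12 percent, so the next rule applies.
Among Dimitriou and Obi, alphabetically by surname: Dimitriou before Obi.
Full order: Bianchi, Vasquez, Johansson, Yilmaz, Harlow, Saleh, Dimitriou, Obi, Osei, Salazar.

Bianchi, Vasquez, Johansson, Yilmaz, Harlow, Saleh, Dimitriou, Obi, Osei, Salazar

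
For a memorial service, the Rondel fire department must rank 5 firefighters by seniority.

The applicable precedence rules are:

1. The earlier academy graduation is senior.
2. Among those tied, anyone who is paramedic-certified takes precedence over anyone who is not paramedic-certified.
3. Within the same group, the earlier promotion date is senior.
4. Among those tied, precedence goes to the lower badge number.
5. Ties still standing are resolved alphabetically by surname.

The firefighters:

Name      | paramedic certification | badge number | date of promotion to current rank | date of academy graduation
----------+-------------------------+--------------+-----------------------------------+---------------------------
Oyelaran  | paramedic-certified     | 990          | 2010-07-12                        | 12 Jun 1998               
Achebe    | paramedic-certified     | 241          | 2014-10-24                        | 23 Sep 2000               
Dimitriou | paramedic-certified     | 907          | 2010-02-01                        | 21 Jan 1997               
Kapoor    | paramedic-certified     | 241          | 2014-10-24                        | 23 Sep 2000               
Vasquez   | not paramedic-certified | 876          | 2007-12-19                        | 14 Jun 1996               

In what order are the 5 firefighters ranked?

By date of academy graduation (earlier first): Vasquez (14 Jun 1996); then Dimitriou (21 Jan 1997); then Oyelaran (12 Jun 1998); then Achebe and Kapoor (both 23 Sep 2000).
Achebe and Kapoor are each paramedic-certified, so the next rule applies.
Achebe and Kapoor both have date of promotion to current rank 2014-10-24, so the next rule applies.
Achebe and Kapoor both have badge number 241, so the next rule applies.
Among Achebe and Kapoor, alphabetically by surname: Achebe before Kapoor.
Full order: Vasquez, Dimitriou, Oyelaran, Achebe, Kapoor.

Vasquez, Dimitriou, Oyelaran, Achebe, Kapoor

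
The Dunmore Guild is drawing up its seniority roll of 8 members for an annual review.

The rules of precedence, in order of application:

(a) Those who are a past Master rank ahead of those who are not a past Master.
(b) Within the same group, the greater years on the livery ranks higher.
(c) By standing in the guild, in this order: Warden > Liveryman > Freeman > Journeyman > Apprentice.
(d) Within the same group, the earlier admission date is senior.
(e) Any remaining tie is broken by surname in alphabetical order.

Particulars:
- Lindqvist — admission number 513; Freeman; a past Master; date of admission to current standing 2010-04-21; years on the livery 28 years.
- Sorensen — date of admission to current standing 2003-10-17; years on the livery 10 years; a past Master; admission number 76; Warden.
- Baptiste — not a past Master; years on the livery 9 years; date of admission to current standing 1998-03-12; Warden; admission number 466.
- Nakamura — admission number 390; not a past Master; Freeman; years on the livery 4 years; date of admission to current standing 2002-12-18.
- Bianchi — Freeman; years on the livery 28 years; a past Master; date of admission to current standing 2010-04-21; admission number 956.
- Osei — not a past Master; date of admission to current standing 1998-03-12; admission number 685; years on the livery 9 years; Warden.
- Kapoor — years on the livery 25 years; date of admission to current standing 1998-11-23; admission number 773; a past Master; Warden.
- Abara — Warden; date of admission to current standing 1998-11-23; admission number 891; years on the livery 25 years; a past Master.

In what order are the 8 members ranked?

By the first rule: Bianchi, Lindqvist, Abara, Kapoor and Sorensen (each a past Master); then Baptiste, Osei and Nakamura (each not a past Master).
Among Bianchi, Lindqvist, Abara, Kapoor and Sorensen, by years on the livery (higher first): Bianchi and Lindqvist (28 years) before Abara and Kapoor (25 years) before Sorensen (10 years).
Bianchi and Lindqvist are each Freeman, so the next rule applies.
Bianchi and Lindqvist both have date of admission to current standing 2010-04-21, so the next rule applies.
Among Bianchi and Lindqvist, alphabetically by surname: Bianchi before Lindqvist.
Abara and Kapoor are each Warden, so the next rule applies.
Abara and Kapoor both have date of admission to current standing 1998-11-23, so the next rule applies.
Among Abara and Kapoor, alphabetically by surname: Abara before Kapoor.
Among Baptiste, Osei and Nakamura, by years on the livery (higher first): Baptiste and Osei (9 years) before Nakamura (4 years).
Baptiste and Osei are each Warden, so the next rule applies.
Baptiste and Osei both have date of admission to current standing 1998-03-12, so the next rule applies.
Among Baptiste and Osei, alphabetically by surname: Baptiste before Osei.
Full order: Bianchi, Lindqvist, Abara, Kapoor, Sorensen, Baptiste, Osei, Nakamura.

Bianchi, Lindqvist, Abara, Kapoor, Sorensen, Baptiste, Osei, Nakamura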